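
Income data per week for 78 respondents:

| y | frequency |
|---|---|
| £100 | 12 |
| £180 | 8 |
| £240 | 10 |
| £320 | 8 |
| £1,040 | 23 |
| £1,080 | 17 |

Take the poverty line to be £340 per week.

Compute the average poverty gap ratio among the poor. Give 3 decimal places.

0.412

Incomes under z: 12×£100, 8×£180, 10×£240, 8×£320 (q = 38 of N = 78).
Relative gaps: 0.7059 (×12), 0.4706 (×8), 0.2941 (×10), 0.0588 (×8); sum = 15.647059.
The income-gap ratio divides by q (the poor only): 15.647059 / 38 = 0.412.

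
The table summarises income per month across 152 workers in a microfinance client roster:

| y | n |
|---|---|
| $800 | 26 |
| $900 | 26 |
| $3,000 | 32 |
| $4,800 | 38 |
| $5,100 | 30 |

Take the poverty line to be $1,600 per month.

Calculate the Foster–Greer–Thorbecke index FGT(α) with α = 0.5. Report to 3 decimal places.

0.234

Below z: 26×$800, 26×$900 (q = 52 of N = 152).
Shortfall ratios: (1600−800)/1600 = 0.5000 (×26); (1600−900)/1600 = 0.4375 (×26).
Raised to α = 0.5: 0.70711 (×26); 0.66144 (×26).
Sum = 35.582160; FGT(0.5) = 35.582160 / 152 = 0.234.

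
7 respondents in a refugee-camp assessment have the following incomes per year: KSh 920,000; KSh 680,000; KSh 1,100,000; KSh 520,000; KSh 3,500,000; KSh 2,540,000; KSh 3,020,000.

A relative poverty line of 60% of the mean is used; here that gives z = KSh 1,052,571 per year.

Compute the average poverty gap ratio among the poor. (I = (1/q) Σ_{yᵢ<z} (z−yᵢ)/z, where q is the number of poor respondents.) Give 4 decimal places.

Below z: KSh 520,000, KSh 680,000, KSh 920,000 (q = 3 of N = 7).
Shortfall ratios (z−y)/z: 0.5060, 0.3540, 0.1259; sum = 0.985884.
I averages over the q = 3 poor units only: 0.985884 / 3 = 0.3286.

0.3286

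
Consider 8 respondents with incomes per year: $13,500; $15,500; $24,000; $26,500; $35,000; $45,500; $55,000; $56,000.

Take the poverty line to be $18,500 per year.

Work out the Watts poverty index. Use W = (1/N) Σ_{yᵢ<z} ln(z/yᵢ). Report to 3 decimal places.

Below z: $13,500, $15,500 (q = 2 of N = 8).
Log shortfalls: ln(18500/13500) = 0.3151; ln(18500/15500) = 0.1769.
W = 0.492012 / 8 = 0.062.

0.062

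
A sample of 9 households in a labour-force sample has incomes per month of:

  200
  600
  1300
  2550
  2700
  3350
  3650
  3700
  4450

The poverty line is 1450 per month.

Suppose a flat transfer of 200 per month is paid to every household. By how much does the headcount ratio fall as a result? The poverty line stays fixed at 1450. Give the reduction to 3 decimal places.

Before: below the line — 200, 600, 1300; headcount ratio = 0.33333.
After the 200 transfer: below the line — 400, 800; headcount ratio = 0.22222.
Reduction = 0.33333 − 0.22222 = 0.111.

0.111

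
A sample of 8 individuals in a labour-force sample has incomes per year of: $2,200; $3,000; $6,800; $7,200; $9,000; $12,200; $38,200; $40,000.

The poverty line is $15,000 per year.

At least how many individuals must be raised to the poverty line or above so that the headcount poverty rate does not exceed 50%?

Currently q = 6 of N = 8 are below the line (H = 0.750).
A headcount ratio of at most 50% allows at most ⌊0.50 × 8⌋ = 4 poor individuals.
So at least 6 − 4 = 2 must be lifted.

2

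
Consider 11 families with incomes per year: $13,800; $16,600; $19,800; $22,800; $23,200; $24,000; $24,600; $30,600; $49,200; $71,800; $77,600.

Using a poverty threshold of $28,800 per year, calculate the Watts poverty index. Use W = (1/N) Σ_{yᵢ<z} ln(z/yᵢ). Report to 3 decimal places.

0.223

Below the line: $13,800, $16,600, $19,800, $22,800, $23,200, $24,000, $24,600 (q = 7 of N = 11).
Log gaps: ln(28800/13800) = 0.7357; ln(28800/16600) = 0.5510; ln(28800/19800) = 0.3747; ln(28800/22800) = 0.2336; ln(28800/23200) = 0.2162; ln(28800/24000) = 0.1823; ln(28800/24600) = 0.1576.
W = 2.451161 / 11 = 0.223.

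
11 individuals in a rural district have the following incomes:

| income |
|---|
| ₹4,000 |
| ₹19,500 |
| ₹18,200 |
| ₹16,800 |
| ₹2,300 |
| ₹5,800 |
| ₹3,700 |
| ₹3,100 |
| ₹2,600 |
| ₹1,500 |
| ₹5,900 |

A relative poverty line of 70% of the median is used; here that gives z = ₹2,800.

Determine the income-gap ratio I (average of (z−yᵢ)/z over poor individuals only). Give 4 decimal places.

Poor units: ₹1,500, ₹2,300, ₹2,600 (q = 3 of N = 11).
Shortfall ratios (z−y)/z: 0.4643, 0.1786, 0.0714; sum = 0.714286.
I averages over the q = 3 poor units only: 0.714286 / 3 = 0.2381.

0.2381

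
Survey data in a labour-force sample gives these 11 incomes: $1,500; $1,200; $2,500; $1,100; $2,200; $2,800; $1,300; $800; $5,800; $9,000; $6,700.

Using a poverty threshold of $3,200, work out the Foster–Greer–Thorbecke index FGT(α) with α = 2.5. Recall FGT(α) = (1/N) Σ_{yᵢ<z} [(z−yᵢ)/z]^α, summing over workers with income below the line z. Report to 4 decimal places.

0.1550

Incomes under z: $800, $1,100, $1,200, $1,300, $1,500, $2,200, $2,500, $2,800 (q = 8 of N = 11).
Normalized shortfalls: (3200−800)/3200 = 0.7500; (3200−1100)/3200 = 0.6562; (3200−1200)/3200 = 0.6250; (3200−1300)/3200 = 0.5938; (3200−1500)/3200 = 0.5312; (3200−2200)/3200 = 0.3125; (3200−2500)/3200 = 0.2188; (3200−2800)/3200 = 0.1250.
Raised to α = 2.5: 0.48714; 0.34888; 0.30882; 0.27165; 0.20571; 0.05459; 0.02238; 0.00552.
Sum = 1.704685; FGT(2.5) = 1.704685 / 11 = 0.1550.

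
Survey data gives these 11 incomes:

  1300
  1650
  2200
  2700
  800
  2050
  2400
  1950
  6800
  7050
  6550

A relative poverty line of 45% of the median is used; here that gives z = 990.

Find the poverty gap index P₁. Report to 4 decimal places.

Below the line: 800 (q = 1 of N = 11).
Shortfall ratios: (990−800)/990 = 0.1919.
Sum of shortfalls = 0.191919; P₁ averages over all N: 0.191919 / 11 = 0.0174.

0.0174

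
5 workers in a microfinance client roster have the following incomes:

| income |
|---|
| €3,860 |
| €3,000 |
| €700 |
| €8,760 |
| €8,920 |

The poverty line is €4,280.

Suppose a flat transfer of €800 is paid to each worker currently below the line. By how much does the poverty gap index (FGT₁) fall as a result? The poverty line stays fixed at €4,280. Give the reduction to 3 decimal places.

Before: below the line — €700, €3,000, €3,860; poverty gap index (FGT₁) = 0.24673.
After the €800 transfer: below the line — €1,500, €3,800; poverty gap index (FGT₁) = 0.15234.
Reduction = 0.24673 − 0.15234 = 0.094.

0.094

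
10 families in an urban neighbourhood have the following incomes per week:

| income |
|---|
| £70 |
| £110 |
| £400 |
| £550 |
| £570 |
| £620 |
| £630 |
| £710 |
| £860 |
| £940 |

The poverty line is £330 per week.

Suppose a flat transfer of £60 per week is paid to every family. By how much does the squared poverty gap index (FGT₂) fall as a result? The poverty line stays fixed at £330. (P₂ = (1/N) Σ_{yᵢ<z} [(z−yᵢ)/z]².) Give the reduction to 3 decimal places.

Before: below the line — £70, £110; squared poverty gap index (FGT₂) = 0.10652.
After the £60 transfer: below the line — £130, £170; squared poverty gap index (FGT₂) = 0.06024.
Reduction = 0.10652 − 0.06024 = 0.046.

0.046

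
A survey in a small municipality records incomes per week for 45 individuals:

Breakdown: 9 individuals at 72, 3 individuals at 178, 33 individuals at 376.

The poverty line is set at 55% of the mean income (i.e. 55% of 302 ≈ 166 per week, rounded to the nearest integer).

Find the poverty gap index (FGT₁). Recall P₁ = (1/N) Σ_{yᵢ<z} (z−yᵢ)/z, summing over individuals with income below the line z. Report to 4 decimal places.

0.1133

Poor units: 9×72 (q = 9 of N = 45).
Shortfall ratios: (166−72)/166 = 0.5663 (×9).
Sum of shortfalls = 5.096386; P₁ averages over all N: 5.096386 / 45 = 0.1133.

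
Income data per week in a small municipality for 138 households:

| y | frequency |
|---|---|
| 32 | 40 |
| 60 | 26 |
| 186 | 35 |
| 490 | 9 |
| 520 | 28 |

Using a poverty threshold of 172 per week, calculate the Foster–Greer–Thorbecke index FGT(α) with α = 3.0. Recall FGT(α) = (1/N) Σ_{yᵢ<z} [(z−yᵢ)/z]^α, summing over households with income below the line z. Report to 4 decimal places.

0.2083

Below z: 40×32, 26×60 (q = 66 of N = 138).
Shortfall ratios: (172−32)/172 = 0.8140 (×40); (172−60)/172 = 0.6512 (×26).
Raised to α = 3.0: 0.53926 (×40); 0.27610 (×26).
Sum = 28.749066; FGT(3.0) = 28.749066 / 138 = 0.2083.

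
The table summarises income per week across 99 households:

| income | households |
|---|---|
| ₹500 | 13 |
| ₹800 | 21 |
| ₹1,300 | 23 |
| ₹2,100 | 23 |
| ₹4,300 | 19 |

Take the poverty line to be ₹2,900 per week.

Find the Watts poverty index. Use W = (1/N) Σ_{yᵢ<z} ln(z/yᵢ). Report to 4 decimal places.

Poor units: 13×₹500, 21×₹800, 23×₹1,300, 23×₹2,100 (q = 80 of N = 99).
Log shortfalls: ln(2900/500) = 1.7579 (×13); ln(2900/800) = 1.2879 (×21); ln(2900/1300) = 0.8023 (×23); ln(2900/2100) = 0.3228 (×23).
W = 75.774850 / 99 = 0.7654.

0.7654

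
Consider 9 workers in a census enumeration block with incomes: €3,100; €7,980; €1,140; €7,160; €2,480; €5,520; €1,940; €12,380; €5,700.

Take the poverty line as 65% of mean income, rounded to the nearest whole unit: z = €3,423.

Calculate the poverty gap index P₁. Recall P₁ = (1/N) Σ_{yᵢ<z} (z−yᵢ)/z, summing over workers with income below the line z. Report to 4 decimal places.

Below the line: €1,140, €1,940, €2,480, €3,100 (q = 4 of N = 9).
Relative gaps: (3423−1140)/3423 = 0.6670; (3423−1940)/3423 = 0.4332; (3423−2480)/3423 = 0.2755; (3423−3100)/3423 = 0.0944.
Σ = 1.470056. Dividing by the full population N = 9 gives P₁ = 0.1633.

0.1633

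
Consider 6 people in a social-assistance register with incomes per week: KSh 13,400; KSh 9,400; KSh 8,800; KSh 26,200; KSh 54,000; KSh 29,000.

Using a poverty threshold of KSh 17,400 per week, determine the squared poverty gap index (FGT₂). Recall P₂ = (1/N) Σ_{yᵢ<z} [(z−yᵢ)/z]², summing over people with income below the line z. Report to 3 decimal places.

0.085

Poor units: KSh 8,800, KSh 9,400, KSh 13,400 (q = 3 of N = 6).
Normalized shortfalls: (17400−8800)/17400 = 0.4943; (17400−9400)/17400 = 0.4598; (17400−13400)/17400 = 0.2299.
Squared: 0.2443; 0.2114; 0.0528.
Sum = 0.508522; P₂ = 0.508522 / 6 = 0.085.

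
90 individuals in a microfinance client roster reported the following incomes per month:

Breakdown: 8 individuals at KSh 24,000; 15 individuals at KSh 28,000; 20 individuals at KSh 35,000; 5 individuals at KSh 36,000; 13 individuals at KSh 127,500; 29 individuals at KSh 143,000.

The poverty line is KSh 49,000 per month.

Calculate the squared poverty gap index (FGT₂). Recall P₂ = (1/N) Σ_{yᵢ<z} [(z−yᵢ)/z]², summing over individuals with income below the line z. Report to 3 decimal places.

0.076

Incomes under z: 8×KSh 24,000, 15×KSh 28,000, 20×KSh 35,000, 5×KSh 36,000 (q = 48 of N = 90).
Shortfall ratios: (49000−24000)/49000 = 0.5102 (×8); (49000−28000)/49000 = 0.4286 (×15); (49000−35000)/49000 = 0.2857 (×20); (49000−36000)/49000 = 0.2653 (×5).
Squared: 0.2603 (×8); 0.1837 (×15); 0.0816 (×20); 0.0704 (×5).
Sum = 6.822157; P₂ = 6.822157 / 90 = 0.076.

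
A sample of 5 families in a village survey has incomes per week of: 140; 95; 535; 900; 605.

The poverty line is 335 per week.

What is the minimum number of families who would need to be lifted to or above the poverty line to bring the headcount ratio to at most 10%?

2

Currently q = 2 of N = 5 are below the line (H = 0.400).
A headcount ratio of at most 10% allows at most ⌊0.10 × 5⌋ = 0 poor families.
So at least 2 − 0 = 2 must be lifted.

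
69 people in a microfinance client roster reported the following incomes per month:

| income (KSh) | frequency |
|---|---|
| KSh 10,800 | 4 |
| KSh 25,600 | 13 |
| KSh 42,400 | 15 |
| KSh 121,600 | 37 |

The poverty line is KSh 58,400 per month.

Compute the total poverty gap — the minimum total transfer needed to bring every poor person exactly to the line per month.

Below the line: 4×KSh 10,800, 13×KSh 25,600, 15×KSh 42,400 (q = 32 of N = 69).
Individual gaps: 4×(58400−10800) = 190400; 13×(58400−25600) = 426400; 15×(58400−42400) = 240000.
Aggregate gap = KSh 856,800.

KSh 856,800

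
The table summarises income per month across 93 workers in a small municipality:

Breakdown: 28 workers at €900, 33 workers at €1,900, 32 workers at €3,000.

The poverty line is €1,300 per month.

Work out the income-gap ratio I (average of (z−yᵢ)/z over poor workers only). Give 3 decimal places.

Below z: 28×€900 (q = 28 of N = 93).
Shortfall ratios (z−y)/z: 0.3077 (×28); sum = 8.615385.
I averages over the q = 28 poor units only: 8.615385 / 28 = 0.308.

0.308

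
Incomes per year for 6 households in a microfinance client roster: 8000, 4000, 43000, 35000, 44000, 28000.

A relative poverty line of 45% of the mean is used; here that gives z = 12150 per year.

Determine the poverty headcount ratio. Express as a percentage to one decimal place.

2 of the 6 households have income below 12150.
H = 2/6 = 33.3%.

33.3%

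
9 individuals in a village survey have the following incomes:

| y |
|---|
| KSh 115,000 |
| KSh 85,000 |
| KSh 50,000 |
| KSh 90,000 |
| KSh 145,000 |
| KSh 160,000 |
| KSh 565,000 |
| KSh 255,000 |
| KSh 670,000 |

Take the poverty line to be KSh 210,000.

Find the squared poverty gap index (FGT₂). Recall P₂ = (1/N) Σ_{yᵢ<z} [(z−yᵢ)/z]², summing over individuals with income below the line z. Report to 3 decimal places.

Below the line: KSh 50,000, KSh 85,000, KSh 90,000, KSh 115,000, KSh 145,000, KSh 160,000 (q = 6 of N = 9).
Normalized shortfalls: (210000−50000)/210000 = 0.7619; (210000−85000)/210000 = 0.5952; (210000−90000)/210000 = 0.5714; (210000−115000)/210000 = 0.4524; (210000−145000)/210000 = 0.3095; (210000−160000)/210000 = 0.2381.
Squared: 0.5805; 0.3543; 0.3265; 0.2046; 0.0958; 0.0567.
Sum = 1.618481; P₂ = 1.618481 / 9 = 0.180.

0.180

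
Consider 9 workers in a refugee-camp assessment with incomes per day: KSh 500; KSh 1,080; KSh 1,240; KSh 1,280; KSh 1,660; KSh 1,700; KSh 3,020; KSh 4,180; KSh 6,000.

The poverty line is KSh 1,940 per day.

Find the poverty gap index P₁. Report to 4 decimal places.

Below z: KSh 500, KSh 1,080, KSh 1,240, KSh 1,280, KSh 1,660, KSh 1,700 (q = 6 of N = 9).
Normalized shortfalls: (1940−500)/1940 = 0.7423; (1940−1080)/1940 = 0.4433; (1940−1240)/1940 = 0.3608; (1940−1280)/1940 = 0.3402; (1940−1660)/1940 = 0.1443; (1940−1700)/1940 = 0.1237.
Σ = 2.154639. Dividing by the full population N = 9 gives P₁ = 0.2394.

0.2394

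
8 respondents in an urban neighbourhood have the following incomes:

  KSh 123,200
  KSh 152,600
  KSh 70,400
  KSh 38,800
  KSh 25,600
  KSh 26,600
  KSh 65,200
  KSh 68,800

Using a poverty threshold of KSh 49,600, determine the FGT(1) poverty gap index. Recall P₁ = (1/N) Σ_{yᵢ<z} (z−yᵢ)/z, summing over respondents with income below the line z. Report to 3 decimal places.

0.146

Poor units: KSh 25,600, KSh 26,600, KSh 38,800 (q = 3 of N = 8).
Normalized shortfalls: (49600−25600)/49600 = 0.4839; (49600−26600)/49600 = 0.4637; (49600−38800)/49600 = 0.2177.
Σ = 1.165323. Dividing by the full population N = 8 gives P₁ = 0.146.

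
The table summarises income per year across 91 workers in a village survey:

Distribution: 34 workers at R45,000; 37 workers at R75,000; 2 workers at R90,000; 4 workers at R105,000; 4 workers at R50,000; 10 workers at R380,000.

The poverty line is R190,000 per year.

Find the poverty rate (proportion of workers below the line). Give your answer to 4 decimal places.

0.8901

81 of the 91 workers have income below R190,000.
H = 81/91 = 0.8901.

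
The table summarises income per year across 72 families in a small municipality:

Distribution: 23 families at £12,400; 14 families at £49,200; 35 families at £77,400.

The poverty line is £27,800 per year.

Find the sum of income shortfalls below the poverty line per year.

£354,200

Poor units: 23×£12,400 (q = 23 of N = 72).
Individual gaps: 23×(27800−12400) = 354200.
Aggregate gap = £354,200.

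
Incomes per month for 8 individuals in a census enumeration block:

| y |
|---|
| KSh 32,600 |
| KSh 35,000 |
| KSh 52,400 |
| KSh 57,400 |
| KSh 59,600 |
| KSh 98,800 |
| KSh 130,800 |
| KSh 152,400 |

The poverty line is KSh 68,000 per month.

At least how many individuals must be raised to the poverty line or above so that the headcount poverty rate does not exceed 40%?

2

5 of the 8 individuals are poor, so H = 5/8 = 0.625.
A headcount ratio of at most 40% allows at most ⌊0.40 × 8⌋ = 3 poor individuals.
So at least 5 − 3 = 2 must be lifted.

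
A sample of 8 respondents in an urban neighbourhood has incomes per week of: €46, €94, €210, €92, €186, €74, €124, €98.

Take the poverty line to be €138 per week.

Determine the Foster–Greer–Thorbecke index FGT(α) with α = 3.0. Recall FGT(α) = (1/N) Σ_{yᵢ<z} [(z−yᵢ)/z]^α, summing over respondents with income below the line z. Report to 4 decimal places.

Below z: €46, €74, €92, €94, €98, €124 (q = 6 of N = 8).
Shortfall ratios: (138−46)/138 = 0.6667; (138−74)/138 = 0.4638; (138−92)/138 = 0.3333; (138−94)/138 = 0.3188; (138−98)/138 = 0.2899; (138−124)/138 = 0.1014.
Raised to α = 3.0: 0.29630; 0.09975; 0.03704; 0.03241; 0.02435; 0.00104.
Sum = 0.490891; FGT(3.0) = 0.490891 / 8 = 0.0614.

0.0614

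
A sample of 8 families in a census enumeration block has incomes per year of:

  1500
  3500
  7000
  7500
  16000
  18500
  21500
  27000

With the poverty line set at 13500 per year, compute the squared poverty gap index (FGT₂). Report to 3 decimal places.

0.221

Incomes under z: 1500, 3500, 7000, 7500 (q = 4 of N = 8).
Normalized shortfalls: (13500−1500)/13500 = 0.8889; (13500−3500)/13500 = 0.7407; (13500−7000)/13500 = 0.4815; (13500−7500)/13500 = 0.4444.
Squared: 0.7901; 0.5487; 0.2318; 0.1975.
Sum = 1.768176; P₂ = 1.768176 / 8 = 0.221.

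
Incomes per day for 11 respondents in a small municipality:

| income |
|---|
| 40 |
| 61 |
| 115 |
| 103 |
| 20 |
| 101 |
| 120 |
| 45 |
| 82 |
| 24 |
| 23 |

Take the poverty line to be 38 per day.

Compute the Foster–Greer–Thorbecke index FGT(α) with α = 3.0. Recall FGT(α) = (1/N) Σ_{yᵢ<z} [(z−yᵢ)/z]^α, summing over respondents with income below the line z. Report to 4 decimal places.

0.0198

Below z: 20, 23, 24 (q = 3 of N = 11).
Relative gaps: (38−20)/38 = 0.4737; (38−23)/38 = 0.3947; (38−24)/38 = 0.3684.
Raised to α = 3.0: 0.10628; 0.06151; 0.05001.
Sum = 0.217798; FGT(3.0) = 0.217798 / 11 = 0.0198.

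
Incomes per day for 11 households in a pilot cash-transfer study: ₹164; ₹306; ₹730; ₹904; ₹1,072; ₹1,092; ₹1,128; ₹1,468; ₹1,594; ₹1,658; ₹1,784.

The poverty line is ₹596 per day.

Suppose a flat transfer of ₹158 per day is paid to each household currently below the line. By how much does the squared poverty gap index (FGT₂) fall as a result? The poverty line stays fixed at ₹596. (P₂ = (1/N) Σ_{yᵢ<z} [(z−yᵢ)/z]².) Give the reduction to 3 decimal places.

Before: below the line — ₹164, ₹306; squared poverty gap index (FGT₂) = 0.06929.
After the ₹158 transfer: below the line — ₹322, ₹464; squared poverty gap index (FGT₂) = 0.02367.
Reduction = 0.06929 − 0.02367 = 0.046.

0.046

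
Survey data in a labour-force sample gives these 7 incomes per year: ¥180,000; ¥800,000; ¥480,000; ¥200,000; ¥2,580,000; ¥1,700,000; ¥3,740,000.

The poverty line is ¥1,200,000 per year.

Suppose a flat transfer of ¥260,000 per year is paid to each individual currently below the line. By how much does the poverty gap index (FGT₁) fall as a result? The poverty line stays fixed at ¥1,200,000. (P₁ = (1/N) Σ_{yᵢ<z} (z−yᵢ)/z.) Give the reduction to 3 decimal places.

0.124

Before: below the line — ¥180,000, ¥200,000, ¥480,000, ¥800,000; poverty gap index (FGT₁) = 0.37381.
After the ¥260,000 transfer: below the line — ¥440,000, ¥460,000, ¥740,000, ¥1,060,000; poverty gap index (FGT₁) = 0.25000.
Reduction = 0.37381 − 0.25000 = 0.124.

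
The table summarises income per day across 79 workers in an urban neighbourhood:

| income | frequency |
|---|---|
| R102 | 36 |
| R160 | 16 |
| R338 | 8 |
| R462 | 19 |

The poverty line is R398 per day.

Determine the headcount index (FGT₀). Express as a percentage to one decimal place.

60 of the 79 workers have income below R398.
H = 60/79 = 75.9%.

75.9%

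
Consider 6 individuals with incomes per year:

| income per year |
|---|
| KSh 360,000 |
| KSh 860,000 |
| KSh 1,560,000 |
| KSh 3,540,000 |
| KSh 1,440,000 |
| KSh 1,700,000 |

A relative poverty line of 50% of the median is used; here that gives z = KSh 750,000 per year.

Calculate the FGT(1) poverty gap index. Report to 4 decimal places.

Incomes under z: KSh 360,000 (q = 1 of N = 6).
Gap ratios (z−y)/z: (750000−360000)/750000 = 0.5200.
Sum of shortfalls = 0.520000; P₁ averages over all N: 0.520000 / 6 = 0.0867.

0.0867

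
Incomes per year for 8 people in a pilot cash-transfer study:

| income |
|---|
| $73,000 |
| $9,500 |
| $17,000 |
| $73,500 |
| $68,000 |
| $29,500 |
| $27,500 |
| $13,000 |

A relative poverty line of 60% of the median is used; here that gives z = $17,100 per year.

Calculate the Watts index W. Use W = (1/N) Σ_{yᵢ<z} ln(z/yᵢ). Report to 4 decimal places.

Below z: $9,500, $13,000, $17,000 (q = 3 of N = 8).
Log gaps: ln(17100/9500) = 0.5878; ln(17100/13000) = 0.2741; ln(17100/17000) = 0.0059.
W = 0.867781 / 8 = 0.1085.

0.1085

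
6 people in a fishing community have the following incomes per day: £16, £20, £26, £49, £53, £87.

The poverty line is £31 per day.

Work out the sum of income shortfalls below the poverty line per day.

Incomes under z: £16, £20, £26 (q = 3 of N = 6).
Individual gaps: 31−16 = 15; 31−20 = 11; 31−26 = 5.
Aggregate gap = £31.

£31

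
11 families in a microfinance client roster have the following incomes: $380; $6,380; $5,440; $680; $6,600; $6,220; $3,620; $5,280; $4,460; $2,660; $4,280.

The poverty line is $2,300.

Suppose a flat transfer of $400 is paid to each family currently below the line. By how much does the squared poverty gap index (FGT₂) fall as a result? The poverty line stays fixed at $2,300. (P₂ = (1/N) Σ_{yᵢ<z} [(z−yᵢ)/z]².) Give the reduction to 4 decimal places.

Before: below the line — $380, $680; squared poverty gap index (FGT₂) = 0.108452.
After the $400 transfer: below the line — $780, $1,080; squared poverty gap index (FGT₂) = 0.065283.
Reduction = 0.108452 − 0.065283 = 0.0432.

0.0432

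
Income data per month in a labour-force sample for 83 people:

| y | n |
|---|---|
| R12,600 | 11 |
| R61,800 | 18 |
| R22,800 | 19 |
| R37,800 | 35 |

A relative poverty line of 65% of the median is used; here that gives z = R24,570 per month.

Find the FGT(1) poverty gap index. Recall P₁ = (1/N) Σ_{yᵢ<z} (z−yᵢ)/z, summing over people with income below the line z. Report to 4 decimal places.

0.0811

Poor units: 11×R12,600, 19×R22,800 (q = 30 of N = 83).
Normalized shortfalls: (24570−12600)/24570 = 0.4872 (×11); (24570−22800)/24570 = 0.0720 (×19).
Sum of shortfalls = 6.727717; P₁ averages over all N: 6.727717 / 83 = 0.0811.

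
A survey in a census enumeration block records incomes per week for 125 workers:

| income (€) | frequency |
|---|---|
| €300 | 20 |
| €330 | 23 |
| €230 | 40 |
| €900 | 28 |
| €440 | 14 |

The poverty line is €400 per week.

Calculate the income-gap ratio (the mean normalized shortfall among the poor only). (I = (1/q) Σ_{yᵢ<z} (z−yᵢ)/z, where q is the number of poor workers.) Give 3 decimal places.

0.314

Incomes under z: 40×€230, 20×€300, 23×€330 (q = 83 of N = 125).
Relative gaps: 0.4250 (×40), 0.2500 (×20), 0.1750 (×23); sum = 26.025000.
The income-gap ratio divides by q (the poor only): 26.025000 / 83 = 0.314.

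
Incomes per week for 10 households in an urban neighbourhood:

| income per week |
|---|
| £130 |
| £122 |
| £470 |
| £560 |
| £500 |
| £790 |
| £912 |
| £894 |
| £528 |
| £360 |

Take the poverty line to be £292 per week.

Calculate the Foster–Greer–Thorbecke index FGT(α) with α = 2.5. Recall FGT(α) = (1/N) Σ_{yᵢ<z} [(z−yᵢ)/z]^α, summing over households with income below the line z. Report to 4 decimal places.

0.0488

Incomes under z: £122, £130 (q = 2 of N = 10).
Normalized shortfalls: (292−122)/292 = 0.5822; (292−130)/292 = 0.5548.
Raised to α = 2.5: 0.25862; 0.22926.
Sum = 0.487883; FGT(2.5) = 0.487883 / 10 = 0.0488.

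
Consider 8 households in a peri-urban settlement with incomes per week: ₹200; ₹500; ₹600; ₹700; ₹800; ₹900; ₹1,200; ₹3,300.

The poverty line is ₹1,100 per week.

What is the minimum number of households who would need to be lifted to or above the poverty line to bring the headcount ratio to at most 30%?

Currently q = 6 of N = 8 are below the line (H = 0.750).
A headcount ratio of at most 30% allows at most ⌊0.30 × 8⌋ = 2 poor households.
So at least 6 − 2 = 4 must be lifted.

4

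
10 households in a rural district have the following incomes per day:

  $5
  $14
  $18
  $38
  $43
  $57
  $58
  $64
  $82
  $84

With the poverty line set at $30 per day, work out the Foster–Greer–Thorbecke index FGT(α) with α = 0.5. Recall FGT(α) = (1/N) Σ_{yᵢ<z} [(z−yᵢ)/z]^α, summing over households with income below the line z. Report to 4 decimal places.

0.2276

Incomes under z: $5, $14, $18 (q = 3 of N = 10).
Gap ratios (z−y)/z: (30−5)/30 = 0.8333; (30−14)/30 = 0.5333; (30−18)/30 = 0.4000.
Raised to α = 0.5: 0.91287; 0.73030; 0.63246.
Sum = 2.275623; FGT(0.5) = 2.275623 / 10 = 0.2276.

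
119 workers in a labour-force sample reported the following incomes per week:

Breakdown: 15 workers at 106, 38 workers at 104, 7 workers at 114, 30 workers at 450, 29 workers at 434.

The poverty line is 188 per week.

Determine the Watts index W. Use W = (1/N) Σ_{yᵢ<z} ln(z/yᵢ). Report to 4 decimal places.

0.2907

Below z: 38×104, 15×106, 7×114 (q = 60 of N = 119).
Log gaps: ln(188/104) = 0.5921 (×38); ln(188/106) = 0.5730 (×15); ln(188/114) = 0.5002 (×7).
W = 34.594688 / 119 = 0.2907.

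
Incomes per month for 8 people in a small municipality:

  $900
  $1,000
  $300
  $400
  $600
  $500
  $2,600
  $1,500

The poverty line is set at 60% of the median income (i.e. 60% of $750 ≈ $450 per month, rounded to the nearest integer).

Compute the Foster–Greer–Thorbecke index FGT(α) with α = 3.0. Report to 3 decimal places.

0.005

Incomes under z: $300, $400 (q = 2 of N = 8).
Normalized shortfalls: (450−300)/450 = 0.3333; (450−400)/450 = 0.1111.
Raised to α = 3.0: 0.03704; 0.00137.
Sum = 0.038409; FGT(3.0) = 0.038409 / 8 = 0.005.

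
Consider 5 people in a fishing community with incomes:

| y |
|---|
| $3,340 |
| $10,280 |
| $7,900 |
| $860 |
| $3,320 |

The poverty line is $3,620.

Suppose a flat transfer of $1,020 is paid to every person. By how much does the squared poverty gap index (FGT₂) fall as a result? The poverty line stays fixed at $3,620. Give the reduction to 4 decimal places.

Before: below the line — $860, $3,320, $3,340; squared poverty gap index (FGT₂) = 0.118830.
After the $1,020 transfer: below the line — $1,880; squared poverty gap index (FGT₂) = 0.046207.
Reduction = 0.118830 − 0.046207 = 0.0726.

0.0726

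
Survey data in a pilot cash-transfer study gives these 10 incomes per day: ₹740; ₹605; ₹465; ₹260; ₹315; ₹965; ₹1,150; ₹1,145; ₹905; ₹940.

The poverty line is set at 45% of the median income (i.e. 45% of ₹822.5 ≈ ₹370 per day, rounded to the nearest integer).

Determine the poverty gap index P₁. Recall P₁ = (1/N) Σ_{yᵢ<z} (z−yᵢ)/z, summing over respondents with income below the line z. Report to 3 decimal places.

0.045

Below z: ₹260, ₹315 (q = 2 of N = 10).
Shortfall ratios: (370−260)/370 = 0.2973; (370−315)/370 = 0.1486.
Σ = 0.445946. Dividing by the full population N = 10 gives P₁ = 0.045.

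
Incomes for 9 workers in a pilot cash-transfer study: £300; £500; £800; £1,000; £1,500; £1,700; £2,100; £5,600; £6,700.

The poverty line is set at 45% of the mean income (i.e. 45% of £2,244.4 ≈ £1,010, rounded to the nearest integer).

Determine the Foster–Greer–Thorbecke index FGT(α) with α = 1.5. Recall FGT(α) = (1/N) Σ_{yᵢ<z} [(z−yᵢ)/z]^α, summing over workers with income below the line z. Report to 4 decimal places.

Incomes under z: £300, £500, £800, £1,000 (q = 4 of N = 9).
Shortfall ratios: (1010−300)/1010 = 0.7030; (1010−500)/1010 = 0.5050; (1010−800)/1010 = 0.2079; (1010−1000)/1010 = 0.0099.
Raised to α = 1.5: 0.58939; 0.35882; 0.09481; 0.00099.
Sum = 1.044004; FGT(1.5) = 1.044004 / 9 = 0.1160.

0.1160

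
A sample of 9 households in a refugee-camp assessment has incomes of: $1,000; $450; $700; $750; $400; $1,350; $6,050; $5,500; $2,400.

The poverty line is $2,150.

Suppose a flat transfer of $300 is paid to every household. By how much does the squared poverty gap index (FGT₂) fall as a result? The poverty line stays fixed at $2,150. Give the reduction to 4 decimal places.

Before: below the line — $400, $450, $700, $750, $1,000, $1,350; squared poverty gap index (FGT₂) = 0.287903.
After the $300 transfer: below the line — $700, $750, $1,000, $1,050, $1,300, $1,650; squared poverty gap index (FGT₂) = 0.181900.
Reduction = 0.287903 − 0.181900 = 0.1060.

0.1060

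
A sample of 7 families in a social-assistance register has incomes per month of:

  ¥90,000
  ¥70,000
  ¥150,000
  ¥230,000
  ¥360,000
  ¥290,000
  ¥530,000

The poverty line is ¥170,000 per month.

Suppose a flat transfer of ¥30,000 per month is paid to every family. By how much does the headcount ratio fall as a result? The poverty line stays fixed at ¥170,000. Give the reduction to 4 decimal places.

Before: below the line — ¥70,000, ¥90,000, ¥150,000; headcount ratio = 0.428571.
After the ¥30,000 transfer: below the line — ¥100,000, ¥120,000; headcount ratio = 0.285714.
Reduction = 0.428571 − 0.285714 = 0.1429.

0.1429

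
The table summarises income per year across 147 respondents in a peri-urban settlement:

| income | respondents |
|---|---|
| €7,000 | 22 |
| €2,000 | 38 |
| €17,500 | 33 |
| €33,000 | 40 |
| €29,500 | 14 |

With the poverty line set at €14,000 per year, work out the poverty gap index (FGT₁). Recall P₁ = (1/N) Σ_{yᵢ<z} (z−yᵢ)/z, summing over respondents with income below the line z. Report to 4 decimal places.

Below z: 38×€2,000, 22×€7,000 (q = 60 of N = 147).
Gap ratios (z−y)/z: (14000−2000)/14000 = 0.8571 (×38); (14000−7000)/14000 = 0.5000 (×22).
Σ = 43.571429. Dividing by the full population N = 147 gives P₁ = 0.2964.

0.2964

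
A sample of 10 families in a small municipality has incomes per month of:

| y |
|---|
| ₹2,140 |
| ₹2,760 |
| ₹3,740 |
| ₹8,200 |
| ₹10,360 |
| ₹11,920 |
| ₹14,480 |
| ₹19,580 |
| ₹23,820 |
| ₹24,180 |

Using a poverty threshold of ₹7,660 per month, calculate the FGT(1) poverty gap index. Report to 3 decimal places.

Incomes under z: ₹2,140, ₹2,760, ₹3,740 (q = 3 of N = 10).
Relative gaps: (7660−2140)/7660 = 0.7206; (7660−2760)/7660 = 0.6397; (7660−3740)/7660 = 0.5117.
Sum of shortfalls = 1.872063; P₁ averages over all N: 1.872063 / 10 = 0.187.

0.187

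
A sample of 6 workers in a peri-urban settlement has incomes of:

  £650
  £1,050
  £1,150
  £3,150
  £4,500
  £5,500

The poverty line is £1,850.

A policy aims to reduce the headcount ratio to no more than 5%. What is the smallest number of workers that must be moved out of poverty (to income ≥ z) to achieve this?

3

3 of the 6 workers are poor, so H = 3/6 = 0.500.
A headcount ratio of at most 5% allows at most ⌊0.05 × 6⌋ = 0 poor workers.
So at least 3 − 0 = 3 must be lifted.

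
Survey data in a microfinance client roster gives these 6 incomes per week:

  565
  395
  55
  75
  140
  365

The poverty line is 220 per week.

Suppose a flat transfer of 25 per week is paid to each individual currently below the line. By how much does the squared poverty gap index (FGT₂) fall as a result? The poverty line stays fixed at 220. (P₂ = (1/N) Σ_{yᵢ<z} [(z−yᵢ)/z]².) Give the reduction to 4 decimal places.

0.0607

Before: below the line — 55, 75, 140; squared poverty gap index (FGT₂) = 0.188189.
After the 25 transfer: below the line — 80, 100, 165; squared poverty gap index (FGT₂) = 0.127497.
Reduction = 0.188189 − 0.127497 = 0.0607.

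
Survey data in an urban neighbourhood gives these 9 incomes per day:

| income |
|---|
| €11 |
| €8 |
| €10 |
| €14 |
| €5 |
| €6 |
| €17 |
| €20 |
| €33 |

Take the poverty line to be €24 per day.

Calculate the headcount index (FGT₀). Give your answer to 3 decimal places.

8 of the 9 households have income below €24.
H = 8/9 = 0.889.

0.889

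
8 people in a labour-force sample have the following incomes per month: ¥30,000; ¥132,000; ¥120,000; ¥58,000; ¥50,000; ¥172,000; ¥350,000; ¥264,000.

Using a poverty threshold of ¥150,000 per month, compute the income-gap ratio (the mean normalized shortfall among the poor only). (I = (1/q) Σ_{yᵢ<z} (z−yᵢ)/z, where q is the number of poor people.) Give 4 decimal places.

Poor units: ¥30,000, ¥50,000, ¥58,000, ¥120,000, ¥132,000 (q = 5 of N = 8).
Shortfall ratios (z−y)/z: 0.8000, 0.6667, 0.6133, 0.2000, 0.1200; sum = 2.400000.
I averages over the q = 5 poor units only: 2.400000 / 5 = 0.4800.

0.4800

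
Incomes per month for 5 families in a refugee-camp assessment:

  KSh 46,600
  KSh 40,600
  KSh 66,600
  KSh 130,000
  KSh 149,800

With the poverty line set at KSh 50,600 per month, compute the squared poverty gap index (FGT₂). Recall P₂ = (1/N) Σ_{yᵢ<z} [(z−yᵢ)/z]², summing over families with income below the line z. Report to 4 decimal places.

Incomes under z: KSh 40,600, KSh 46,600 (q = 2 of N = 5).
Normalized shortfalls: (50600−40600)/50600 = 0.1976; (50600−46600)/50600 = 0.0791.
Squared: 0.0391; 0.0062.
Sum = 0.045306; P₂ = 0.045306 / 5 = 0.0091.

0.0091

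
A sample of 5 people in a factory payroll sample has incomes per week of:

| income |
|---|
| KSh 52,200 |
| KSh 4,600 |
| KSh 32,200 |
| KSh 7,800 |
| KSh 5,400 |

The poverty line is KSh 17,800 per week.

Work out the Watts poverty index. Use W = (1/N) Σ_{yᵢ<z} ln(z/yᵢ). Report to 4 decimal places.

0.6742

Below the line: KSh 4,600, KSh 5,400, KSh 7,800 (q = 3 of N = 5).
ln(z/y) terms: ln(17800/4600) = 1.3531; ln(17800/5400) = 1.1928; ln(17800/7800) = 0.8251.
W = 3.371016 / 5 = 0.6742.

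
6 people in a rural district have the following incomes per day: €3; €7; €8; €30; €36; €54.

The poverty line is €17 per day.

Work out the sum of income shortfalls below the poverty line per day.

€33

Below the line: €3, €7, €8 (q = 3 of N = 6).
Individual gaps: 17−3 = 14; 17−7 = 10; 17−8 = 9.
Aggregate gap = €33.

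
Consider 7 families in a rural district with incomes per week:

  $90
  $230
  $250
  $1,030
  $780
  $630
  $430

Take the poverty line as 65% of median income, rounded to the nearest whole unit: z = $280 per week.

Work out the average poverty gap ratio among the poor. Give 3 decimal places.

Incomes under z: $90, $230, $250 (q = 3 of N = 7).
Relative gaps: 0.6786, 0.1786, 0.1071; sum = 0.964286.
The income-gap ratio divides by q (the poor only): 0.964286 / 3 = 0.321.

0.321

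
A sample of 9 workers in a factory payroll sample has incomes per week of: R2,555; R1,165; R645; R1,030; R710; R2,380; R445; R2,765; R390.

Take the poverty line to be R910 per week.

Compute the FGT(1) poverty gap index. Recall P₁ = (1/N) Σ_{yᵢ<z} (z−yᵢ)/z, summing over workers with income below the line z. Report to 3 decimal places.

0.177

Below the line: R390, R445, R645, R710 (q = 4 of N = 9).
Normalized shortfalls: (910−390)/910 = 0.5714; (910−445)/910 = 0.5110; (910−645)/910 = 0.2912; (910−710)/910 = 0.2198.
Σ = 1.593407. Dividing by the full population N = 9 gives P₁ = 0.177.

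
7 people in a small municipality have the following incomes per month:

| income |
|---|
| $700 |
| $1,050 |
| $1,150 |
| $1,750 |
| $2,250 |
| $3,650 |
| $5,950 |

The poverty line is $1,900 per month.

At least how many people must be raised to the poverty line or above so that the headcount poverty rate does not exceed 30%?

2

Currently q = 4 of N = 7 are below the line (H = 0.571).
A headcount ratio of at most 30% allows at most ⌊0.30 × 7⌋ = 2 poor people.
So at least 4 − 2 = 2 must be lifted.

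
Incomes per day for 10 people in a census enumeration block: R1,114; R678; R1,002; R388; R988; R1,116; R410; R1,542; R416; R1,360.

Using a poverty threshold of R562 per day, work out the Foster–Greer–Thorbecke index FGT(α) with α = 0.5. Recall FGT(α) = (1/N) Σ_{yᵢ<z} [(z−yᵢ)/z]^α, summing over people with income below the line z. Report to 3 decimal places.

0.159

Poor units: R388, R410, R416 (q = 3 of N = 10).
Shortfall ratios: (562−388)/562 = 0.3096; (562−410)/562 = 0.2705; (562−416)/562 = 0.2598.
Raised to α = 0.5: 0.55642; 0.52006; 0.50969.
Sum = 1.586178; FGT(0.5) = 1.586178 / 10 = 0.159.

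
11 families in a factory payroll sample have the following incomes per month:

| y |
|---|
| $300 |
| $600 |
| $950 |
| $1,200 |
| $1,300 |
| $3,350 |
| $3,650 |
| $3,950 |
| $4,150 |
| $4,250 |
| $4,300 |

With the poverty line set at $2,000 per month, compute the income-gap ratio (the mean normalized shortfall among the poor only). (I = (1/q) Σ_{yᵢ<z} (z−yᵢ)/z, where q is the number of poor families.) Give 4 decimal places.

Below the line: $300, $600, $950, $1,200, $1,300 (q = 5 of N = 11).
Relative gaps: 0.8500, 0.7000, 0.5250, 0.4000, 0.3500; sum = 2.825000.
The income-gap ratio divides by q (the poor only): 2.825000 / 5 = 0.5650.

0.5650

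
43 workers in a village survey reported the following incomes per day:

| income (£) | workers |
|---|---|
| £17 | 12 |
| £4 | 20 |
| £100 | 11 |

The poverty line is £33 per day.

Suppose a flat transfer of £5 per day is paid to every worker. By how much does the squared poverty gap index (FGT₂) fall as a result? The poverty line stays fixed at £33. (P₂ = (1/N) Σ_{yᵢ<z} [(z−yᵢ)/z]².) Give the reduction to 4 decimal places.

Before: below the line — 20×£4, 12×£17; squared poverty gap index (FGT₂) = 0.424798.
After the £5 transfer: below the line — 20×£9, 12×£22; squared poverty gap index (FGT₂) = 0.277020.
Reduction = 0.424798 − 0.277020 = 0.1478.

0.1478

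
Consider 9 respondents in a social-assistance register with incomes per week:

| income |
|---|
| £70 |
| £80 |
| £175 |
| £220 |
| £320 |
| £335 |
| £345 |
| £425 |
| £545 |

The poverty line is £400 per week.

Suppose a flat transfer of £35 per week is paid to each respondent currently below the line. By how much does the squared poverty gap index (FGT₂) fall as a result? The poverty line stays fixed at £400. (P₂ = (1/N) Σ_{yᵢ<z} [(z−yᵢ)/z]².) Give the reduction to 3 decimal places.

0.055

Before: below the line — £70, £80, £175, £220, £320, £335, £345; squared poverty gap index (FGT₂) = 0.21387.
After the £35 transfer: below the line — £105, £115, £210, £255, £355, £370, £380; squared poverty gap index (FGT₂) = 0.15882.
Reduction = 0.21387 − 0.15882 = 0.055.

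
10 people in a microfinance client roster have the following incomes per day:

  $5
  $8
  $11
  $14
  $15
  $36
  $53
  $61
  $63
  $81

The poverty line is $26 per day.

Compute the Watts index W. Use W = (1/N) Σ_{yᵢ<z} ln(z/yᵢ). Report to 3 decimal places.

Poor units: $5, $8, $11, $14, $15 (q = 5 of N = 10).
Log gaps: ln(26/5) = 1.6487; ln(26/8) = 1.1787; ln(26/11) = 0.8602; ln(26/14) = 0.6190; ln(26/15) = 0.5500.
W = 4.856600 / 10 = 0.486.

0.486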